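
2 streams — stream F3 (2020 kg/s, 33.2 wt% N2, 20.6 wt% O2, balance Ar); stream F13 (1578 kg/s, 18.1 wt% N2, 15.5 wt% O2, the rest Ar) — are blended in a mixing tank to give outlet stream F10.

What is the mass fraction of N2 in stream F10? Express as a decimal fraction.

Total flow out = 2020 + 1578 = 3598 kg/s.
N2 in = 2020×0.332 + 1578×0.181 = 956.26 kg/s.
N2 mass fraction in F10 = 956.26/3598 = 0.266.

0.266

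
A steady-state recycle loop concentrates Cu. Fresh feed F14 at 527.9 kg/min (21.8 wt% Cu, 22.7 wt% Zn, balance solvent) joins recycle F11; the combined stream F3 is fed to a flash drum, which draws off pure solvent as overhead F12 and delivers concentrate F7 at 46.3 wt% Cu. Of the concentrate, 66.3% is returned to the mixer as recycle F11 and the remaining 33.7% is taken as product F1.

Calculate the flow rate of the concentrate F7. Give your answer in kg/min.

Overall Cu balance (none leaves overhead): Cu in fresh feed = Cu in product, i.e. 527.9×0.218 = (1−0.663)·F7·0.463.
F7 = 115.08/(0.463×0.337) = 737.56 kg/min.

737.6 kg/min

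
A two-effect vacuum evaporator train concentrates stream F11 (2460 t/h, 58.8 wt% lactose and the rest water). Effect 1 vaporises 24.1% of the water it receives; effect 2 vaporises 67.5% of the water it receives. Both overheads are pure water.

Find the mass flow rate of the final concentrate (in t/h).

1696 t/h

water in feed = 2460×0.412 = 1013.5 t/h.
After stage 1: water left = (1−0.241)×1013.5 = 769.26; stream total = 2215.7 t/h.
After stage 2: water left = (1−0.675)×769.26 = 250.01; final concentrate = 1696.5 t/h.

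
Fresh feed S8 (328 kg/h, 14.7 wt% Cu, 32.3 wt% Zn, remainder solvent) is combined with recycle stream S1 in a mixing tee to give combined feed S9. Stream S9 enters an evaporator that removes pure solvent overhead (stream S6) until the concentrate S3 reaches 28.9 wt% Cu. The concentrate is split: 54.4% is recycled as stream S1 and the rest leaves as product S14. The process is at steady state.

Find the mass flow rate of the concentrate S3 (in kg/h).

365.9 kg/h

Overall Cu balance (none leaves overhead): Cu in fresh feed = Cu in product, i.e. 328×0.147 = (1−0.544)·S3·0.289.
S3 = 48.216/(0.289×0.456) = 365.87 kg/h.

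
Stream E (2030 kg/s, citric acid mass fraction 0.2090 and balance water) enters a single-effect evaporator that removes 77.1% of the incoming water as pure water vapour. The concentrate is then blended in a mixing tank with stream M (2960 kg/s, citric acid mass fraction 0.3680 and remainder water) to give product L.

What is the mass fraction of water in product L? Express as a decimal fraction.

Vapour removed = 0.771×0.791×2030 = 1238 kg/s; concentrate = 791.98 kg/s.
water reaching the mixer = 367.71 (from concentrate) + 2960×0.632 = 2238.4 kg/s.
Product flow = 791.98 + 2960 = 3752 kg/s; water fraction = 0.5966.

0.5966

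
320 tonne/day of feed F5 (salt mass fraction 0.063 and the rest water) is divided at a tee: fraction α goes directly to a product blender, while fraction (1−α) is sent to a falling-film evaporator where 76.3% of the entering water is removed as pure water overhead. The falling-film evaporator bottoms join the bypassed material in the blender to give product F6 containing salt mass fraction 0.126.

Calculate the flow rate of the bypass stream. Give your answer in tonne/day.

All 320×0.063 = 20.16 tonne/day of salt reaches F6, so F6 = 20.16/0.126 = 160 tonne/day and vapour = 160 tonne/day.
The evaporator receives (1−α)·320 of feed at 0.937 water and removes 0.763 of that water:
0.763×0.937×(1−α)×320 = 160
(1−α) = 160/228.78 = 0.6994;  α = 0.3006.
Bypass flow = 0.3006×320 = 96.202 tonne/day.

96.2 tonne/day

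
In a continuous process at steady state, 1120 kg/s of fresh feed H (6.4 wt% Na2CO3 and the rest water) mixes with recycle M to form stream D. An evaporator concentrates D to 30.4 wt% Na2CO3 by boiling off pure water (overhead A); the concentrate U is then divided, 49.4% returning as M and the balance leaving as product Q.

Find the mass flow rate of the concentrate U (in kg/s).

Overall Na2CO3 balance (none leaves overhead): Na2CO3 in fresh feed = Na2CO3 in product, i.e. 1120×0.064 = (1−0.494)·U·0.304.
U = 71.68/(0.304×0.506) = 465.99 kg/s.

466 kg/s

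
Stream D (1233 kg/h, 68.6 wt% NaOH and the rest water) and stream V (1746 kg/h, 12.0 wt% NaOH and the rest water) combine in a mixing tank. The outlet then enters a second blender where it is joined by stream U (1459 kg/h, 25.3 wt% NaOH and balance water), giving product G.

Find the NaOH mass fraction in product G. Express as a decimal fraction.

0.321

Overall, product flow = 4438 kg/h.
NaOH in = 1233×0.686 + 1746×0.120 + 1459×0.253 = 1424.5 kg/h.
NaOH fraction in G = 0.321.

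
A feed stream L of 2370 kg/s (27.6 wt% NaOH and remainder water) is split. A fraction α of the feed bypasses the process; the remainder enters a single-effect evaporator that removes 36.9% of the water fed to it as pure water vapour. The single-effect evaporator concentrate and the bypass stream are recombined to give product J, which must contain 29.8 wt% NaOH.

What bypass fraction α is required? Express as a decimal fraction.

All 2370×0.276 = 654.12 kg/s of NaOH reaches J, so J = 654.12/0.298 = 2195 kg/s and vapour = 174.97 kg/s.
The evaporator receives (1−α)·2370 of feed at 0.724 water and removes 0.369 of that water:
0.369×0.724×(1−α)×2370 = 174.97
(1−α) = 174.97/633.16 = 0.2763;  α = 0.7237.

0.724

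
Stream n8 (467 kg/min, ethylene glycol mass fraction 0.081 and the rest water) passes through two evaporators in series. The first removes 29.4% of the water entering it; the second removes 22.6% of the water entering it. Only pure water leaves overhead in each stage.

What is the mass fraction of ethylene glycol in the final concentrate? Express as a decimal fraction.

0.139

water in feed = 467×0.919 = 429.17 kg/min.
After stage 1: water left = (1−0.294)×429.17 = 303; stream total = 340.82 kg/min.
After stage 2: water left = (1−0.226)×303 = 234.52; final concentrate = 272.35 kg/min.
ethylene glycol fraction = 37.827/272.35 = 0.139.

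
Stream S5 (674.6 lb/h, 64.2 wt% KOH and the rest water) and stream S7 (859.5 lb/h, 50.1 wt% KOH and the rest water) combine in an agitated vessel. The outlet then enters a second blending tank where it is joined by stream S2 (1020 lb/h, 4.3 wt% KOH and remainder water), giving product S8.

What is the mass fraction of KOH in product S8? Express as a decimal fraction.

0.355

Overall, product flow = 2554.1 lb/h.
KOH in = 674.6×0.642 + 859.5×0.501 + 1020×0.043 = 907.56 lb/h.
KOH fraction in S8 = 0.355.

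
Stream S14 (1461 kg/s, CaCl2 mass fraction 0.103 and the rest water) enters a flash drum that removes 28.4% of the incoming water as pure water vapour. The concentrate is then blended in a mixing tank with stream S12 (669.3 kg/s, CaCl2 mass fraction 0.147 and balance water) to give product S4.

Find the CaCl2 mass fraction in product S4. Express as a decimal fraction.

0.142

Vapour removed = 0.284×0.897×1461 = 372.19 kg/s; concentrate = 1088.8 kg/s.
CaCl2 reaching the mixer = 150.48 (from concentrate) + 669.3×0.147 = 248.87 kg/s.
Product flow = 1088.8 + 669.3 = 1758.1 kg/s; CaCl2 fraction = 0.142.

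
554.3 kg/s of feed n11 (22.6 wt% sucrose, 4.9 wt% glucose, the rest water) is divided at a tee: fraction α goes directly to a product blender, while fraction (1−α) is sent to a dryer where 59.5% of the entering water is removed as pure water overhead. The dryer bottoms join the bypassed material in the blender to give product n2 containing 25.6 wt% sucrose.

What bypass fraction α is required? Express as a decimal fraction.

0.728

All 554.3×0.226 = 125.27 kg/s of sucrose reaches n2, so n2 = 125.27/0.256 = 489.34 kg/s and vapour = 64.957 kg/s.
The evaporator receives (1−α)·554.3 of feed at 0.725 water and removes 0.595 of that water:
0.595×0.725×(1−α)×554.3 = 64.957
(1−α) = 64.957/239.11 = 0.2717;  α = 0.7283.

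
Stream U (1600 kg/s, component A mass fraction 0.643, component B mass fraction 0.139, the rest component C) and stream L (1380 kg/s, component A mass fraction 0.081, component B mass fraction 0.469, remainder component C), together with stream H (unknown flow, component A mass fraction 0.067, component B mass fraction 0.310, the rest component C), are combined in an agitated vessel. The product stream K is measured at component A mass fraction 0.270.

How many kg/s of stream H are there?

Let H be the unknown flow. Total out = 2980 + H.
component A balance: 1140.6 + 0.067·H = 0.270·(2980 + H)
(0.067 − 0.270)·H = 0.270×2980 − 1140.6 = -335.98
H = -335.98 / -0.203 = 1655.1 kg/s

1655 kg/s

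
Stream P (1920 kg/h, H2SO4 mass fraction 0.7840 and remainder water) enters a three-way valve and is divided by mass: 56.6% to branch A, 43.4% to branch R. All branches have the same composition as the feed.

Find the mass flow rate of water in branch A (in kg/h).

Branch A total = 0.566×1920 = 1086.7 kg/h.
water in A = 0.216×1086.7 = 234.73 kg/h.

234.7 kg/h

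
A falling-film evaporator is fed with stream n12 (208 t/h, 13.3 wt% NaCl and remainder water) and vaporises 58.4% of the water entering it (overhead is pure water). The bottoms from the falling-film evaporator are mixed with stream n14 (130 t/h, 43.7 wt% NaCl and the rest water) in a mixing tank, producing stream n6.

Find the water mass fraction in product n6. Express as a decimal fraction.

Vapour removed = 0.584×0.867×208 = 105.32 t/h; concentrate = 102.68 t/h.
water reaching the mixer = 75.02 (from concentrate) + 130×0.563 = 148.21 t/h.
Product flow = 102.68 + 130 = 232.68 t/h; water fraction = 0.6370.

0.6370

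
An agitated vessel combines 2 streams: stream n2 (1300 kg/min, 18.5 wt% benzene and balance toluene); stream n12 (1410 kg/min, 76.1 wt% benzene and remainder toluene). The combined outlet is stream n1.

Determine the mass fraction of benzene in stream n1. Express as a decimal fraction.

Total flow out = 1300 + 1410 = 2710 kg/min.
benzene in = 1300×0.185 + 1410×0.761 = 1313.5 kg/min.
benzene mass fraction in n1 = 1313.5/2710 = 0.485.

0.485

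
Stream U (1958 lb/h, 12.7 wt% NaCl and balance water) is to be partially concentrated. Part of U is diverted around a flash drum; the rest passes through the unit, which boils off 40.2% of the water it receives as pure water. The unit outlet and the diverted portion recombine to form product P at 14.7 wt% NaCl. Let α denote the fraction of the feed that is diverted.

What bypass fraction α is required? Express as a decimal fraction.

0.612

All 1958×0.127 = 248.67 lb/h of NaCl reaches P, so P = 248.67/0.147 = 1691.6 lb/h and vapour = 266.39 lb/h.
The evaporator receives (1−α)·1958 of feed at 0.873 water and removes 0.402 of that water:
0.402×0.873×(1−α)×1958 = 266.39
(1−α) = 266.39/687.15 = 0.3877;  α = 0.6123.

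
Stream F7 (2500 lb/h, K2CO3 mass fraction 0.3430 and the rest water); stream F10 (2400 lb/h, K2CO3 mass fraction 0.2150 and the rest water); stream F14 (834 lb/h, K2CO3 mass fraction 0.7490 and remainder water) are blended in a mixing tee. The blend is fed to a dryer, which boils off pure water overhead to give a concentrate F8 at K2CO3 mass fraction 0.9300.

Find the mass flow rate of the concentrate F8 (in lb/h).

2149 lb/h

K2CO3 entering = 2500×0.343 + 2400×0.215 + 834×0.749 = 1998.2 lb/h.
All K2CO3 reports to F8, so F8 = 1998.2/0.930 = 2148.6 lb/h.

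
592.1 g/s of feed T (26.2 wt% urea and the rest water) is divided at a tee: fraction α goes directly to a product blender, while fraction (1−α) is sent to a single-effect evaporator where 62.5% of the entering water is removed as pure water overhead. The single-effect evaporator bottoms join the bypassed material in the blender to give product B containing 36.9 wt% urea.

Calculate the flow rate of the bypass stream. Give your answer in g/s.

All 592.1×0.262 = 155.13 g/s of urea reaches B, so B = 155.13/0.369 = 420.41 g/s and vapour = 171.69 g/s.
The evaporator receives (1−α)·592.1 of feed at 0.738 water and removes 0.625 of that water:
0.625×0.738×(1−α)×592.1 = 171.69
(1−α) = 171.69/273.11 = 0.6287;  α = 0.3713.
Bypass flow = 0.3713×592.1 = 219.87 g/s.

219.9 g/s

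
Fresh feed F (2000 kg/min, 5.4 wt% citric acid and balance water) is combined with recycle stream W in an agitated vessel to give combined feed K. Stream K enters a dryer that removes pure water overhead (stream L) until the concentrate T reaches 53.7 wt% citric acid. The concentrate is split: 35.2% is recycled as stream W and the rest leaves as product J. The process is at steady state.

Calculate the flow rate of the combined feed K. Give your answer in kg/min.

2109 kg/min

Overall citric acid balance (none leaves overhead): citric acid in fresh feed = citric acid in product, i.e. 2000×0.054 = (1−0.352)·T·0.537.
T = 108/(0.537×0.648) = 310.37 kg/min.
Recycle W = 0.352×310.37 = 109.25 kg/min.
Combined feed K = 2000 + 109.25 = 2109.2 kg/min.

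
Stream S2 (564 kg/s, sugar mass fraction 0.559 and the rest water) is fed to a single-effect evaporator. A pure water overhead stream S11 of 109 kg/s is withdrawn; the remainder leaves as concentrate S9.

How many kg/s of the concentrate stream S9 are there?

Concentrate = 564 − 109 = 455 kg/s.

455 kg/s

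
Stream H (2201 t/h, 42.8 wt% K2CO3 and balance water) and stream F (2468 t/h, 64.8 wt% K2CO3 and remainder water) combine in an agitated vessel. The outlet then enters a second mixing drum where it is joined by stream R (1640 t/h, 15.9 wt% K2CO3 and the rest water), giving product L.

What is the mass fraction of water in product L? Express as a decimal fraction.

Overall, product flow = 6309 t/h.
water in = 2201×0.572 + 2468×0.352 + 1640×0.841 = 3506.9 t/h.
water fraction in L = 0.5559.

0.5559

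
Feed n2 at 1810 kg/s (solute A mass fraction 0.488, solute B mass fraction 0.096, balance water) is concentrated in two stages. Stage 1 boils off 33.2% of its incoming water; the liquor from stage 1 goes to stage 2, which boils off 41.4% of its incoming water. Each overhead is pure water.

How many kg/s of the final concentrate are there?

water in feed = 1810×0.416 = 752.96 kg/s.
After stage 1: water left = (1−0.332)×752.96 = 502.98; stream total = 1560 kg/s.
After stage 2: water left = (1−0.414)×502.98 = 294.74; final concentrate = 1351.8 kg/s.

1352 kg/s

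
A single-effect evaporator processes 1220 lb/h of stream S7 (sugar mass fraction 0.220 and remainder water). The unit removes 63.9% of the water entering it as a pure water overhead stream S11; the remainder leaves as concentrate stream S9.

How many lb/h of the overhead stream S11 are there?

water entering = 1220×0.780 = 951.6 lb/h; overhead removed = 0.639×951.6 = 608.07 lb/h.

608.1 lb/h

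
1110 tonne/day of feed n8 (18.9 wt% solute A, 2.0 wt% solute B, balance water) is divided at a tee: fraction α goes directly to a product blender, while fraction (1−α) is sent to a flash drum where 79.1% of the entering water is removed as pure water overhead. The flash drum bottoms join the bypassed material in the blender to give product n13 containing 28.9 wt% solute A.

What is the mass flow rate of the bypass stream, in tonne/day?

All 1110×0.189 = 209.79 tonne/day of solute A reaches n13, so n13 = 209.79/0.289 = 725.92 tonne/day and vapour = 384.08 tonne/day.
The evaporator receives (1−α)·1110 of feed at 0.791 water and removes 0.791 of that water:
0.791×0.791×(1−α)×1110 = 384.08
(1−α) = 384.08/694.51 = 0.5530;  α = 0.4470.
Bypass flow = 0.4470×1110 = 496.14 tonne/day.

496.1 tonne/day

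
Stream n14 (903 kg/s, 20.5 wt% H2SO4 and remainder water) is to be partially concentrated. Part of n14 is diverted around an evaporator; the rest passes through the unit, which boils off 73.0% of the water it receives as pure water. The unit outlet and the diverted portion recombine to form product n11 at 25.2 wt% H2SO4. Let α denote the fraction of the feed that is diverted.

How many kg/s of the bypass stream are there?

All 903×0.205 = 185.11 kg/s of H2SO4 reaches n11, so n11 = 185.11/0.252 = 734.58 kg/s and vapour = 168.42 kg/s.
The evaporator receives (1−α)·903 of feed at 0.795 water and removes 0.730 of that water:
0.730×0.795×(1−α)×903 = 168.42
(1−α) = 168.42/524.06 = 0.3214;  α = 0.6786.
Bypass flow = 0.6786×903 = 612.8 kg/s.

612.8 kg/s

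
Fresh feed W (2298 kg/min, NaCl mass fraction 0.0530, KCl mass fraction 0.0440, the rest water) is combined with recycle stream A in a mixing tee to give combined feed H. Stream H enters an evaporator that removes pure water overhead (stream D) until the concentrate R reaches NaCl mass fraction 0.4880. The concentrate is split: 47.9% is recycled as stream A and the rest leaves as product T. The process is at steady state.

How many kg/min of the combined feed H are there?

Overall NaCl balance (none leaves overhead): NaCl in fresh feed = NaCl in product, i.e. 2298×0.053 = (1−0.479)·R·0.488.
R = 121.79/(0.488×0.521) = 479.04 kg/min.
Recycle A = 0.479×479.04 = 229.46 kg/min.
Combined feed H = 2298 + 229.46 = 2527.5 kg/min.

2527 kg/min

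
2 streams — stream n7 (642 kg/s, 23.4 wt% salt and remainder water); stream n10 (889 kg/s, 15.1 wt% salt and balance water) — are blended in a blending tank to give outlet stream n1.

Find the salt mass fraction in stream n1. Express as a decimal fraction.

Total flow out = 642 + 889 = 1531 kg/s.
salt in = 642×0.234 + 889×0.151 = 284.47 kg/s.
salt mass fraction in n1 = 284.47/1531 = 0.186.

0.186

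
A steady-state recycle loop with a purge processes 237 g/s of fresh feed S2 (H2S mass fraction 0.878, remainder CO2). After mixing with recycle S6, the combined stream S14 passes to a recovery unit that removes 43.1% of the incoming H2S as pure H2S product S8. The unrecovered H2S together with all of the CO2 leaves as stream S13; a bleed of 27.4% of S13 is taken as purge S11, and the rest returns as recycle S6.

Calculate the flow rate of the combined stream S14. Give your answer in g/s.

460.1 g/s

CO2 enters only via S2 and leaves only via the purge: 237×0.122 = 0.274×(CO2 in S13), and the recovery unit passes all CO2, so CO2 in S14 = CO2 in S13 = 105.53 g/s.
H2S in S14: m_A = 237×0.878 + (1−0.274)·(1−0.431)·m_A, so m_A = 208.09/0.5869 = 354.55 g/s.
S14 = 354.55 + 105.53 = 460.07 g/s.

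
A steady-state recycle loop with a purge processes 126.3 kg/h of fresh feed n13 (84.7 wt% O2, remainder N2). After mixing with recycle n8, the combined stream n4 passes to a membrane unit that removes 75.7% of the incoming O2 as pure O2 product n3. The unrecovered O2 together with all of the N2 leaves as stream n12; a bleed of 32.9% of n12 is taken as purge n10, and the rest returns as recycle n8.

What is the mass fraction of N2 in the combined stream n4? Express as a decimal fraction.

N2 enters only via n13 and leaves only via the purge: 126.3×0.153 = 0.329×(N2 in n12), and the membrane unit passes all N2, so N2 in n4 = N2 in n12 = 58.735 kg/h.
O2 in n4: m_A = 126.3×0.847 + (1−0.329)·(1−0.757)·m_A, so m_A = 106.98/0.8369 = 127.82 kg/h.
n4 = 127.82 + 58.735 = 186.55 kg/h.
N2 fraction in n4 = 58.735/186.55 = 0.3148.

0.3148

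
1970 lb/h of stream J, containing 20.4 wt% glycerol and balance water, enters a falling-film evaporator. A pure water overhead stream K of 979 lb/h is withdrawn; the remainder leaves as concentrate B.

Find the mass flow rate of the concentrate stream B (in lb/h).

Concentrate = 1970 − 979 = 991 lb/h.

991 lb/h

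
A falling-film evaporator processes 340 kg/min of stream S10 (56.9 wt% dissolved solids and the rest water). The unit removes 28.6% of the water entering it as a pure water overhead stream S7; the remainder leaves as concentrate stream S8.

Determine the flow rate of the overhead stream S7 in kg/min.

water entering = 340×0.431 = 146.54 kg/min; overhead removed = 0.286×146.54 = 41.91 kg/min.

41.91 kg/min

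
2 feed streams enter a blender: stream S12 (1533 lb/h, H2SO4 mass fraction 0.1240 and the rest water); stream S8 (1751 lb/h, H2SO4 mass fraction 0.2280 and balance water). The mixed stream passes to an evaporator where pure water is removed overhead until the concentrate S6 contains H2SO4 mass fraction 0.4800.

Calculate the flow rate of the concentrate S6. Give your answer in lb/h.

H2SO4 entering = 1533×0.124 + 1751×0.228 = 589.32 lb/h.
All H2SO4 reports to S6, so S6 = 589.32/0.480 = 1227.8 lb/h.

1228 lb/h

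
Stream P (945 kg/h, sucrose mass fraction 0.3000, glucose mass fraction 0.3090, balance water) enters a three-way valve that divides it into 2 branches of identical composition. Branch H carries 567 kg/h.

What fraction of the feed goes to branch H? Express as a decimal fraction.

Fraction to H = 567/945 = 0.6000.

0.600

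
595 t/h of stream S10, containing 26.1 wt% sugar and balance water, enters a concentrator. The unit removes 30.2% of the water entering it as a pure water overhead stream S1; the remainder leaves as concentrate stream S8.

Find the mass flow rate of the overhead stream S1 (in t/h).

132.8 t/h

water entering = 595×0.739 = 439.7 t/h; overhead removed = 0.302×439.7 = 132.79 t/h.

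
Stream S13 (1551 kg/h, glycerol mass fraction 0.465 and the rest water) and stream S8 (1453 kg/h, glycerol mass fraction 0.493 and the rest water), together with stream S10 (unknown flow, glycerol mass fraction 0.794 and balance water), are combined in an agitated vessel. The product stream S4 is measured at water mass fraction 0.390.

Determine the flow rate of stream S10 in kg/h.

2146 kg/h

Let S10 be the unknown flow. Total out = 3004 + S10.
water balance: 1566.5 + 0.206·S10 = 0.390·(3004 + S10)
(0.206 − 0.390)·S10 = 0.390×3004 − 1566.5 = -394.9
S10 = -394.9 / -0.184 = 2146.2 kg/h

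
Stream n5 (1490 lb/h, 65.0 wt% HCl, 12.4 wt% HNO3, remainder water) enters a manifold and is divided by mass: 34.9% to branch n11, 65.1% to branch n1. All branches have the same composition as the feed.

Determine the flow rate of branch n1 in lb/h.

970 lb/h

Branch n1 flow = 0.651×1490 = 969.99 lb/h.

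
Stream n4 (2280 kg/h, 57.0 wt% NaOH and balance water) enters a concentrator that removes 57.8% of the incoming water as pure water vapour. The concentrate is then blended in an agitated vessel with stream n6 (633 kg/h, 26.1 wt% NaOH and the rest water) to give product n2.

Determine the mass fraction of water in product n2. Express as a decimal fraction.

Vapour removed = 0.578×0.430×2280 = 566.67 kg/h; concentrate = 1713.3 kg/h.
water reaching the mixer = 413.73 (from concentrate) + 633×0.739 = 881.52 kg/h.
Product flow = 1713.3 + 633 = 2346.3 kg/h; water fraction = 0.3757.

0.3757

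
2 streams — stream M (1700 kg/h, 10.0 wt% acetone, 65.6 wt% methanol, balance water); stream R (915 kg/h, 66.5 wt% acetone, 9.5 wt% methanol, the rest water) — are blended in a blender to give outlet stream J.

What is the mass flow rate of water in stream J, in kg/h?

634.4 kg/h

water out = water in = 1700×0.244 + 915×0.240 = 634.4 kg/h.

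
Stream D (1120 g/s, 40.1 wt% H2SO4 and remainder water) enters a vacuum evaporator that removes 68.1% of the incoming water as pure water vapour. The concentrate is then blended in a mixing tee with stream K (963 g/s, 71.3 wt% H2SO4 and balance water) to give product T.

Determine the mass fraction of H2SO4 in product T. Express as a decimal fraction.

0.698

Vapour removed = 0.681×0.599×1120 = 456.87 g/s; concentrate = 663.13 g/s.
H2SO4 reaching the mixer = 449.12 (from concentrate) + 963×0.713 = 1135.7 g/s.
Product flow = 663.13 + 963 = 1626.1 g/s; H2SO4 fraction = 0.698.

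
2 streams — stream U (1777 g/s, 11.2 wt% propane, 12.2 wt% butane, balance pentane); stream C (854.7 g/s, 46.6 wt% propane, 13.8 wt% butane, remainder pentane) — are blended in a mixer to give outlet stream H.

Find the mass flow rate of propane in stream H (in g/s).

propane out = propane in = 1777×0.112 + 854.7×0.466 = 597.31 g/s.

597.3 g/s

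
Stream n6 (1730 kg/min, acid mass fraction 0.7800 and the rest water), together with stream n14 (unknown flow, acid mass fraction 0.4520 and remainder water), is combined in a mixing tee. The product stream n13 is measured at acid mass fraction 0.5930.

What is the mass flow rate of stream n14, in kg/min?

2294 kg/min

Let n14 be the unknown flow. Total out = 1730 + n14.
acid balance: 1349.4 + 0.452·n14 = 0.593·(1730 + n14)
(0.452 − 0.593)·n14 = 0.593×1730 − 1349.4 = -323.51
n14 = -323.51 / -0.141 = 2294.4 kg/min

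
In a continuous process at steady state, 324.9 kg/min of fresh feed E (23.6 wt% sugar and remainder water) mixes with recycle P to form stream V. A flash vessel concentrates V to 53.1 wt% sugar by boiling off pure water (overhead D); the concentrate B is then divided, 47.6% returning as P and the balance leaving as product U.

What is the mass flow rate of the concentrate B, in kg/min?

275.6 kg/min

Overall sugar balance (none leaves overhead): sugar in fresh feed = sugar in product, i.e. 324.9×0.236 = (1−0.476)·B·0.531.
B = 76.676/(0.531×0.524) = 275.57 kg/min.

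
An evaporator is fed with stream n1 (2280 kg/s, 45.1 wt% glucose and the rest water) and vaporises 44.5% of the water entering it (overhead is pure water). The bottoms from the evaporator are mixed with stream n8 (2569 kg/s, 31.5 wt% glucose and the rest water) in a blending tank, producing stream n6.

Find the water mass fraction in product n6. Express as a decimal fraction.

0.572

Vapour removed = 0.445×0.549×2280 = 557.02 kg/s; concentrate = 1723 kg/s.
water reaching the mixer = 694.7 (from concentrate) + 2569×0.685 = 2454.5 kg/s.
Product flow = 1723 + 2569 = 4292 kg/s; water fraction = 0.572.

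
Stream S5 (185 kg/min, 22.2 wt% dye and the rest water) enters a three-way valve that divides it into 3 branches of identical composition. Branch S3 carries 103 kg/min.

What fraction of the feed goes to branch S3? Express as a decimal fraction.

Fraction to S3 = 103/185 = 0.5568.

0.557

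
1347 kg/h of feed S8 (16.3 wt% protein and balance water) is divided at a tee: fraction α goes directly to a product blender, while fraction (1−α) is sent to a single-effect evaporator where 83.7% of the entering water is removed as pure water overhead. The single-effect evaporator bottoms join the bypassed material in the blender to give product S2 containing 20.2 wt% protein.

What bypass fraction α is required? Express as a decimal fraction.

All 1347×0.163 = 219.56 kg/h of protein reaches S2, so S2 = 219.56/0.202 = 1086.9 kg/h and vapour = 260.06 kg/h.
The evaporator receives (1−α)·1347 of feed at 0.837 water and removes 0.837 of that water:
0.837×0.837×(1−α)×1347 = 260.06
(1−α) = 260.06/943.67 = 0.2756;  α = 0.7244.

0.724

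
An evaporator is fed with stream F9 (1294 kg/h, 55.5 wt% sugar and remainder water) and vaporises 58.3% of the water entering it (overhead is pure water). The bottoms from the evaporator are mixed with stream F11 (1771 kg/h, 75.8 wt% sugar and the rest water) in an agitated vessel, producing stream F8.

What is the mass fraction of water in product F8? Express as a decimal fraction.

0.245

Vapour removed = 0.583×0.445×1294 = 335.71 kg/h; concentrate = 958.29 kg/h.
water reaching the mixer = 240.12 (from concentrate) + 1771×0.242 = 668.7 kg/h.
Product flow = 958.29 + 1771 = 2729.3 kg/h; water fraction = 0.245.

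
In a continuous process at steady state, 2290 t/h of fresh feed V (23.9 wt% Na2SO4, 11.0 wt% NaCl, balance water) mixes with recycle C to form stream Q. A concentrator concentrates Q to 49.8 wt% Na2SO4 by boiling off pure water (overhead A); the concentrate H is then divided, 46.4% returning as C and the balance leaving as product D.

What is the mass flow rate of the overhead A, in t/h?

1191 t/h

Overall Na2SO4 balance (none leaves overhead): Na2SO4 in fresh feed = Na2SO4 in product, i.e. 2290×0.239 = (1−0.464)·H·0.498.
H = 547.31/(0.498×0.536) = 2050.4 t/h.
Recycle C = 0.464×2050.4 = 951.39 t/h.
Combined feed Q = 2290 + 951.39 = 3241.4 t/h.
Overhead A = Q − H = 3241.4 − 2050.4 = 1191 t/h.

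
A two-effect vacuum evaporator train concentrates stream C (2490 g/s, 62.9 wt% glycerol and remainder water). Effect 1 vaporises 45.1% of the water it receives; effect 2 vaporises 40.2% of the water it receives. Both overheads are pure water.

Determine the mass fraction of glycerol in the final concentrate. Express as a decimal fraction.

water in feed = 2490×0.371 = 923.79 g/s.
After stage 1: water left = (1−0.451)×923.79 = 507.16; stream total = 2073.4 g/s.
After stage 2: water left = (1−0.402)×507.16 = 303.28; final concentrate = 1869.5 g/s.
glycerol fraction = 1566.2/1869.5 = 0.8378.

0.8378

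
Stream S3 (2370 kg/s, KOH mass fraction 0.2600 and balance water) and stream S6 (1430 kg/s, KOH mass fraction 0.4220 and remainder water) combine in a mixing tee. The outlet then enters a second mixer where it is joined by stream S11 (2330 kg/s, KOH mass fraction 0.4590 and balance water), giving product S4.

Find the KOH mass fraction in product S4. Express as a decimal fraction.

Overall, product flow = 6130 kg/s.
KOH in = 2370×0.260 + 1430×0.422 + 2330×0.459 = 2289.1 kg/s.
KOH fraction in S4 = 0.3734.

0.3734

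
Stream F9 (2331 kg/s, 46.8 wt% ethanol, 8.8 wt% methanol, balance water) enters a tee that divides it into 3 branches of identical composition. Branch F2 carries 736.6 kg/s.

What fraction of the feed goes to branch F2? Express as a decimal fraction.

0.316

Fraction to F2 = 736.6/2331 = 0.3160.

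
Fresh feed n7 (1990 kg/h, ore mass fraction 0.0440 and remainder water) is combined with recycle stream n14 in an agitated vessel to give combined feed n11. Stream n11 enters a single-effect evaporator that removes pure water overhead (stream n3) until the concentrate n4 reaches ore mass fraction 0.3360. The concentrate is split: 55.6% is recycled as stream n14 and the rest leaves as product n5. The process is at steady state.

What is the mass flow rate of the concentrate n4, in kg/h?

Overall ore balance (none leaves overhead): ore in fresh feed = ore in product, i.e. 1990×0.044 = (1−0.556)·n4·0.336.
n4 = 87.56/(0.336×0.444) = 586.93 kg/h.

586.9 kg/h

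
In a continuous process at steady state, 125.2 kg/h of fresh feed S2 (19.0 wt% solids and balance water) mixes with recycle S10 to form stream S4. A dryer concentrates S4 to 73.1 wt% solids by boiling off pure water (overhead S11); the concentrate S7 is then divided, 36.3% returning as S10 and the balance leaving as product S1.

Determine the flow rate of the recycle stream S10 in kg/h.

Overall solids balance (none leaves overhead): solids in fresh feed = solids in product, i.e. 125.2×0.190 = (1−0.363)·S7·0.731.
S7 = 23.788/(0.731×0.637) = 51.086 kg/h.
Recycle S10 = 0.363×51.086 = 18.544 kg/h.

18.54 kg/h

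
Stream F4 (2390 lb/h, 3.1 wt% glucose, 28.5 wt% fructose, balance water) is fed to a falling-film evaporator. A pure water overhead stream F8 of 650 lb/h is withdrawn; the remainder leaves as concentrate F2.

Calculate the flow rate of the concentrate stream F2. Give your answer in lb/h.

1740 lb/h

Concentrate = 2390 − 650 = 1740 lb/h.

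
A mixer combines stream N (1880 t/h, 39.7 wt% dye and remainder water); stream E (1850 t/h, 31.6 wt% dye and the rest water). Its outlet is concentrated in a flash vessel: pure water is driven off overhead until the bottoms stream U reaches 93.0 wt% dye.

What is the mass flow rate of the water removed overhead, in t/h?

2299 t/h

dye entering = 1880×0.397 + 1850×0.316 = 1331 t/h.
All dye reports to U, so U = 1331/0.930 = 1431.1 t/h.
Total feed = 3730 t/h; overhead = 3730 − 1431.1 = 2298.9 t/h.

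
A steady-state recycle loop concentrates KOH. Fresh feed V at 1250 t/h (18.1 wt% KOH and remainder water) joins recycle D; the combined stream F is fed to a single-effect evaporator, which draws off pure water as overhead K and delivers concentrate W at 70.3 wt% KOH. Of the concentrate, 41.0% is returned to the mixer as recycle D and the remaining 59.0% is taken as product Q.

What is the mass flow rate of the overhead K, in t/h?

928.2 t/h

Overall KOH balance (none leaves overhead): KOH in fresh feed = KOH in product, i.e. 1250×0.181 = (1−0.410)·W·0.703.
W = 226.25/(0.703×0.590) = 545.48 t/h.
Recycle D = 0.410×545.48 = 223.65 t/h.
Combined feed F = 1250 + 223.65 = 1473.6 t/h.
Overhead K = F − W = 1473.6 − 545.48 = 928.17 t/h.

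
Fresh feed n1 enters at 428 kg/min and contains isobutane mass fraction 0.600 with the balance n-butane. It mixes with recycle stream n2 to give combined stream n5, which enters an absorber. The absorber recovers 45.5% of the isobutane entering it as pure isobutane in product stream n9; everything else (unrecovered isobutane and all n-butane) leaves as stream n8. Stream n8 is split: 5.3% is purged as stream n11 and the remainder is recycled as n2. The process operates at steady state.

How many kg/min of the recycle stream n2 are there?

3333 kg/min

n-butane enters only via n1 and leaves only via the purge: 428×0.400 = 0.053×(n-butane in n8), and the absorber passes all n-butane, so n-butane in n5 = n-butane in n8 = 3230.2 kg/min.
isobutane in n5: m_A = 428×0.600 + (1−0.053)·(1−0.455)·m_A, so m_A = 256.8/0.4839 = 530.7 kg/min.
n8 = (1−0.455)×530.7 + 3230.2 = 3519.4 kg/min.
Recycle n2 = (1−0.053)×3519.4 = 3332.9 kg/min.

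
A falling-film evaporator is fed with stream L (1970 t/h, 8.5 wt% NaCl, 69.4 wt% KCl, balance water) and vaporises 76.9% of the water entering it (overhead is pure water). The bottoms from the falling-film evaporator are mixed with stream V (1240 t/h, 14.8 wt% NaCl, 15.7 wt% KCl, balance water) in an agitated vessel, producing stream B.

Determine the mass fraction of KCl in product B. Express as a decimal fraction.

Vapour removed = 0.769×0.221×1970 = 334.8 t/h; concentrate = 1635.2 t/h.
KCl reaching the mixer = 1367.2 (from concentrate) + 1240×0.157 = 1561.9 t/h.
Product flow = 1635.2 + 1240 = 2875.2 t/h; KCl fraction = 0.5432.

0.5432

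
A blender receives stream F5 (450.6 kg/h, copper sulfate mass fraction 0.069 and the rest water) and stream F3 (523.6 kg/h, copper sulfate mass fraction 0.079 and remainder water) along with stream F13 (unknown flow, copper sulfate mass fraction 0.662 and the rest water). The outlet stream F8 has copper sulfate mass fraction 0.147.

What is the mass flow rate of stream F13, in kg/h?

137.4 kg/h

Let F13 be the unknown flow. Total out = 974.2 + F13.
copper sulfate balance: 72.456 + 0.662·F13 = 0.147·(974.2 + F13)
(0.662 − 0.147)·F13 = 0.147×974.2 − 72.456 = 70.752
F13 = 70.752 / 0.515 = 137.38 kg/h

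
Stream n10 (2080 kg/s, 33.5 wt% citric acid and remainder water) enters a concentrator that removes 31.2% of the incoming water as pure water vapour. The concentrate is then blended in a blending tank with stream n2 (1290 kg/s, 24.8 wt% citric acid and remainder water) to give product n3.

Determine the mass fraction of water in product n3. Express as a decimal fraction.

0.654

Vapour removed = 0.312×0.665×2080 = 431.56 kg/s; concentrate = 1648.4 kg/s.
water reaching the mixer = 951.64 (from concentrate) + 1290×0.752 = 1921.7 kg/s.
Product flow = 1648.4 + 1290 = 2938.4 kg/s; water fraction = 0.654.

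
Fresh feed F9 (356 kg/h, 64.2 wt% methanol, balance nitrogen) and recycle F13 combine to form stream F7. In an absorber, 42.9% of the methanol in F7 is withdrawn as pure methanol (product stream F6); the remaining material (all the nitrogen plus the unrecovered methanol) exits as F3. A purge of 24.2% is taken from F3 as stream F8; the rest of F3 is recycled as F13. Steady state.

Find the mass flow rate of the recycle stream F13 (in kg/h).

573.6 kg/h

nitrogen enters only via F9 and leaves only via the purge: 356×0.358 = 0.242×(nitrogen in F3), and the absorber passes all nitrogen, so nitrogen in F7 = nitrogen in F3 = 526.64 kg/h.
methanol in F7: m_A = 356×0.642 + (1−0.242)·(1−0.429)·m_A, so m_A = 228.55/0.5672 = 402.96 kg/h.
F3 = (1−0.429)×402.96 + 526.64 = 756.74 kg/h.
Recycle F13 = (1−0.242)×756.74 = 573.61 kg/h.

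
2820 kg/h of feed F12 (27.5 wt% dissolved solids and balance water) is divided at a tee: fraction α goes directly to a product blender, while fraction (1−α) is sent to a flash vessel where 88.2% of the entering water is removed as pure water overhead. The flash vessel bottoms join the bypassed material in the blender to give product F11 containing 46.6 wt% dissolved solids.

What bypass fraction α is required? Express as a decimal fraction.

0.359

All 2820×0.275 = 775.5 kg/h of dissolved solids reaches F11, so F11 = 775.5/0.466 = 1664.2 kg/h and vapour = 1155.8 kg/h.
The evaporator receives (1−α)·2820 of feed at 0.725 water and removes 0.882 of that water:
0.882×0.725×(1−α)×2820 = 1155.8
(1−α) = 1155.8/1803.2 = 0.6410;  α = 0.3590.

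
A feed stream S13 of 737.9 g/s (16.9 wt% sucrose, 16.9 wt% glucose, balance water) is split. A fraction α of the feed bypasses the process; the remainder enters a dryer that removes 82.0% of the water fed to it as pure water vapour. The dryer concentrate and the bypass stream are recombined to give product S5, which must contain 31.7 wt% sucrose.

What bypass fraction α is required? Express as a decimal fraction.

0.140

All 737.9×0.169 = 124.71 g/s of sucrose reaches S5, so S5 = 124.71/0.317 = 393.39 g/s and vapour = 344.51 g/s.
The evaporator receives (1−α)·737.9 of feed at 0.662 water and removes 0.820 of that water:
0.820×0.662×(1−α)×737.9 = 344.51
(1−α) = 344.51/400.56 = 0.8601;  α = 0.1399.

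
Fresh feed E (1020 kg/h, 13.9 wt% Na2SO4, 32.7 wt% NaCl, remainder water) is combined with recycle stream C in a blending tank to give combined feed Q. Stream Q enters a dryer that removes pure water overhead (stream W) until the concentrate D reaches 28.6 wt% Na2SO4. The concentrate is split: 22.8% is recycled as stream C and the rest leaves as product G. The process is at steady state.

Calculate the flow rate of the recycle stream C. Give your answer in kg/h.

Overall Na2SO4 balance (none leaves overhead): Na2SO4 in fresh feed = Na2SO4 in product, i.e. 1020×0.139 = (1−0.228)·D·0.286.
D = 141.78/(0.286×0.772) = 642.14 kg/h.
Recycle C = 0.228×642.14 = 146.41 kg/h.

146.4 kg/h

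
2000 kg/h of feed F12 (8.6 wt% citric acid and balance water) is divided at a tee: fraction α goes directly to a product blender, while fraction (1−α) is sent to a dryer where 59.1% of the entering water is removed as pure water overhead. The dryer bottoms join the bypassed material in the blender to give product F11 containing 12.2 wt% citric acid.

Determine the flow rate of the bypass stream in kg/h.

All 2000×0.086 = 172 kg/h of citric acid reaches F11, so F11 = 172/0.122 = 1409.8 kg/h and vapour = 590.16 kg/h.
The evaporator receives (1−α)·2000 of feed at 0.914 water and removes 0.591 of that water:
0.591×0.914×(1−α)×2000 = 590.16
(1−α) = 590.16/1080.3 = 0.5463;  α = 0.4537.
Bypass flow = 0.4537×2000 = 907.46 kg/h.

907.5 kg/h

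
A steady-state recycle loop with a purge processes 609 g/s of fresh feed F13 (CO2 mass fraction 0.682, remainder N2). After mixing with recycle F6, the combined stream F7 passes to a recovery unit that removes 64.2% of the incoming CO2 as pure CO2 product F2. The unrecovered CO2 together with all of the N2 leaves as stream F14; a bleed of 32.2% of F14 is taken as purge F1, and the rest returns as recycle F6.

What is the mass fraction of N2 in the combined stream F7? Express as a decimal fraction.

0.523

N2 enters only via F13 and leaves only via the purge: 609×0.318 = 0.322×(N2 in F14), and the recovery unit passes all N2, so N2 in F7 = N2 in F14 = 601.43 g/s.
CO2 in F7: m_A = 609×0.682 + (1−0.322)·(1−0.642)·m_A, so m_A = 415.34/0.7573 = 548.46 g/s.
F7 = 548.46 + 601.43 = 1149.9 g/s.
N2 fraction in F7 = 601.43/1149.9 = 0.523.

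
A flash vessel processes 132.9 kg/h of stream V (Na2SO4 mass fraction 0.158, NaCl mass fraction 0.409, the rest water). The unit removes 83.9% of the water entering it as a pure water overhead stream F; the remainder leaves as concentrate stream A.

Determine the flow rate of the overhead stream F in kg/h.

water entering = 132.9×0.433 = 57.546 kg/h; overhead removed = 0.839×57.546 = 48.281 kg/h.

48.28 kg/h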